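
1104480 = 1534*720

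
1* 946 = 946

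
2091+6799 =8890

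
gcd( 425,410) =5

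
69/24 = 2+7/8 = 2.88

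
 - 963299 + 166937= -796362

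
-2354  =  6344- 8698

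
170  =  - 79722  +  79892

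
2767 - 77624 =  - 74857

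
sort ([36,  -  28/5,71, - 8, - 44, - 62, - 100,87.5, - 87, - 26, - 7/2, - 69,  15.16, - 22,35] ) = [ - 100, - 87,-69,-62, - 44,-26, - 22, - 8,-28/5,-7/2,15.16,35,36,71,87.5 ] 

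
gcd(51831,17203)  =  1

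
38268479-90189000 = - 51920521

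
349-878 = - 529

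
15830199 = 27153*583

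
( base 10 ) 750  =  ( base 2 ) 1011101110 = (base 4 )23232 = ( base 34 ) M2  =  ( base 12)526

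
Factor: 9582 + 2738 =12320= 2^5*5^1*7^1*11^1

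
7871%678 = 413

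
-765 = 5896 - 6661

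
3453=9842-6389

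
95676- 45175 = 50501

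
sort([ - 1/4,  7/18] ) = [ - 1/4,7/18]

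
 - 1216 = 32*( - 38 ) 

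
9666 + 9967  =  19633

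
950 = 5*190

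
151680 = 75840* 2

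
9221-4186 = 5035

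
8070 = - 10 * ( - 807)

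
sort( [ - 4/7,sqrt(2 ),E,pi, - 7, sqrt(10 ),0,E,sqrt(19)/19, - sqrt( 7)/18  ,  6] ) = [ - 7, - 4/7, - sqrt( 7)/18,0, sqrt (19)/19, sqrt( 2), E, E,  pi, sqrt(  10 ),6] 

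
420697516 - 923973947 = -503276431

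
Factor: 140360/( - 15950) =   -  44/5 = - 2^2*5^(-1)*11^1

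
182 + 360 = 542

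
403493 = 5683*71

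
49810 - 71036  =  - 21226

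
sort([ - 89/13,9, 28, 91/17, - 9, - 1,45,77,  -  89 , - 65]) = [ - 89 ,- 65, - 9 , - 89/13, - 1 , 91/17, 9,28,45 , 77 ]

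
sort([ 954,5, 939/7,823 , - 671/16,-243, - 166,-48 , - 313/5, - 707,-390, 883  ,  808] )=[-707 ,- 390,-243, - 166,-313/5, - 48, - 671/16, 5, 939/7,  808, 823,883,954] 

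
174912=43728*4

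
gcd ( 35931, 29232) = 609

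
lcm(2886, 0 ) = 0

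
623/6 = 103 + 5/6 = 103.83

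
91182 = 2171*42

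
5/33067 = 5/33067 = 0.00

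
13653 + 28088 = 41741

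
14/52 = 7/26= 0.27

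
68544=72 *952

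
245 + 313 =558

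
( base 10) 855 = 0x357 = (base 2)1101010111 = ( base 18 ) 2B9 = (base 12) 5b3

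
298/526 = 149/263 = 0.57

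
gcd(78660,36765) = 855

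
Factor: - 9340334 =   -  2^1*71^1*65777^1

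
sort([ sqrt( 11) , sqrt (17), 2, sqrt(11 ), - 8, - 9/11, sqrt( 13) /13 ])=[ - 8, - 9/11, sqrt(13)/13, 2,  sqrt( 11 ), sqrt( 11 ), sqrt( 17)] 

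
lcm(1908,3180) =9540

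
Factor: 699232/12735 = 2^5*3^( - 2 )*  5^( - 1 ) * 283^( - 1 )*21851^1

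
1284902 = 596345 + 688557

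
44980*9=404820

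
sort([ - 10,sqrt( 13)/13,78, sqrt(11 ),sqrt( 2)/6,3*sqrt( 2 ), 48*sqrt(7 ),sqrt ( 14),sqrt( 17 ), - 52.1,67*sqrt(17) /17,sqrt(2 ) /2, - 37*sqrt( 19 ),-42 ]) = [ - 37 * sqrt( 19), - 52.1 , - 42,-10,sqrt( 2)/6, sqrt( 13) /13,sqrt( 2) /2,sqrt( 11 ),sqrt( 14 ),sqrt(17 ),3 *sqrt (2),67*sqrt( 17)/17,78 , 48*sqrt( 7)]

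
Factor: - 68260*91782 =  - 6265039320 = - 2^3*3^2*5^1*3413^1*5099^1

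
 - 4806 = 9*( - 534)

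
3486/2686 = 1 + 400/1343 = 1.30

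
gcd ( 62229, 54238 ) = 1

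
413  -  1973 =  - 1560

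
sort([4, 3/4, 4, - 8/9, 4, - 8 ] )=[ - 8,-8/9, 3/4,  4, 4, 4 ]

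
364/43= 8 + 20/43 = 8.47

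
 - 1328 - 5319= - 6647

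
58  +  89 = 147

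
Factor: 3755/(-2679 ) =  - 3^(-1)*5^1*19^ ( - 1)  *47^(-1) * 751^1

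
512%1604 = 512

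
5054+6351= 11405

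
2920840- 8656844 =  - 5736004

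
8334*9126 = 76056084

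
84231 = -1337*(-63)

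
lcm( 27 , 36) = 108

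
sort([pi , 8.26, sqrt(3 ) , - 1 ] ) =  [- 1,sqrt(3), pi, 8.26 ] 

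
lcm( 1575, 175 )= 1575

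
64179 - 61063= 3116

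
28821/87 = 9607/29 = 331.28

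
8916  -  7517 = 1399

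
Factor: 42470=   2^1*5^1*31^1 * 137^1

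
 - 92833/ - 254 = 365 + 123/254 = 365.48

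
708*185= 130980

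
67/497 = 67/497 = 0.13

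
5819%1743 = 590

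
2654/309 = 2654/309 = 8.59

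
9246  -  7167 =2079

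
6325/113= 6325/113  =  55.97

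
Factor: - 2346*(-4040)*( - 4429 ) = -2^4*3^1*5^1*17^1*23^1*43^1 * 101^1*103^1 = - 41977353360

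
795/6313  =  795/6313 = 0.13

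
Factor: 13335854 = 2^1*7^1 * 17^1 * 137^1*409^1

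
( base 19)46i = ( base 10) 1576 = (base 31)1JQ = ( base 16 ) 628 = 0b11000101000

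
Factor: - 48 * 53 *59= -150096=- 2^4 * 3^1 * 53^1*59^1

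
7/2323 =7/2323 = 0.00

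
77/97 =77/97 = 0.79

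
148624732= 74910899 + 73713833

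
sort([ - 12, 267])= [ - 12, 267]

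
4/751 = 4/751 = 0.01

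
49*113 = 5537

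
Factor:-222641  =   - 67^1* 3323^1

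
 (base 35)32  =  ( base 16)6B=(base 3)10222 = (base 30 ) 3H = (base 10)107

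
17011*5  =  85055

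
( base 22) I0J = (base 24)F3J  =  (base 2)10001000011011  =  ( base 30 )9l1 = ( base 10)8731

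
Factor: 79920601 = 79920601^1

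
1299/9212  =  1299/9212 = 0.14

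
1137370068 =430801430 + 706568638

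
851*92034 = 78320934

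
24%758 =24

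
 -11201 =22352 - 33553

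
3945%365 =295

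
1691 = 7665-5974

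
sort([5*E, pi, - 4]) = [ - 4, pi, 5 * E ] 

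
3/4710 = 1/1570= 0.00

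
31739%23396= 8343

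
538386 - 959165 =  - 420779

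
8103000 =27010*300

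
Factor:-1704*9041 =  - 15405864 = - 2^3*3^1  *71^1 * 9041^1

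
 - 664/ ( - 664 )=1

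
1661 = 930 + 731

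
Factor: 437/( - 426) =  -  2^(-1)*3^( - 1)*19^1 * 23^1*71^( - 1 )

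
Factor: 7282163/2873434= 2^( - 1 )*  7^1*67^1 * 1051^(  -  1)*1367^ ( - 1) * 15527^1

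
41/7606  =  41/7606= 0.01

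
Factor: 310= 2^1*5^1 * 31^1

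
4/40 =1/10 =0.10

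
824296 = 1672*493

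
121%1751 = 121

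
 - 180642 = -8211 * 22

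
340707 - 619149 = -278442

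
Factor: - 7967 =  - 31^1*257^1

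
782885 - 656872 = 126013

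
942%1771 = 942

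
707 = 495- - 212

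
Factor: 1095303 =3^1*11^1 * 33191^1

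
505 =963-458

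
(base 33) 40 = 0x84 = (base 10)132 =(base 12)b0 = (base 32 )44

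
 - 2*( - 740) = 1480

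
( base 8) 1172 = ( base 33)j7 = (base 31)ke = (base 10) 634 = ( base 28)MI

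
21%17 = 4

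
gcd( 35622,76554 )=18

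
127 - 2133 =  - 2006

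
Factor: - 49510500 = -2^2*3^1*5^3*13^1*2539^1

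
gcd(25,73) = 1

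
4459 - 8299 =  - 3840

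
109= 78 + 31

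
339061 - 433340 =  - 94279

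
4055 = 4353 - 298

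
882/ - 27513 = - 1  +  2959/3057 = -0.03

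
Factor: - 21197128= - 2^3 * 107^1*24763^1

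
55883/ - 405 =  - 55883/405= -  137.98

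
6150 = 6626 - 476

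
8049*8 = 64392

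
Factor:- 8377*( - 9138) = 2^1*3^1*1523^1 * 8377^1 = 76549026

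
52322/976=26161/488 = 53.61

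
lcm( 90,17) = 1530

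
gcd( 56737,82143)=1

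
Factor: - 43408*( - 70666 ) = 2^5*89^1*397^1*2713^1 = 3067469728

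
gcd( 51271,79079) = 869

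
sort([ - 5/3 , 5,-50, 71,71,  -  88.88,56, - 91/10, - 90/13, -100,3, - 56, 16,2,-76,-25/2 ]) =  [ -100,-88.88, - 76, - 56, - 50, - 25/2, - 91/10, - 90/13, - 5/3,2,3,5,16,56,71,71] 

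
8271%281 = 122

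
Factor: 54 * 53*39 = 111618 = 2^1*3^4*13^1*53^1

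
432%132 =36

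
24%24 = 0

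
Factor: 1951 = 1951^1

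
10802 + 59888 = 70690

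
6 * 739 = 4434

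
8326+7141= 15467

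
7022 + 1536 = 8558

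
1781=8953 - 7172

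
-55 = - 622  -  - 567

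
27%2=1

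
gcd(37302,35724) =6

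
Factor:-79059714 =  - 2^1*3^1*43^1*181^1*1693^1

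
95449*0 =0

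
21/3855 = 7/1285 = 0.01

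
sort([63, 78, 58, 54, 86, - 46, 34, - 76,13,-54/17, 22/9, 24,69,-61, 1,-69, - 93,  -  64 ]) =[-93,-76,-69,  -  64,  -  61,-46 ,-54/17, 1, 22/9 , 13 , 24, 34, 54,58, 63, 69,78, 86 ]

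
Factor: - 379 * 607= - 230053 = - 379^1*607^1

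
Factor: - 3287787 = - 3^1 * 587^1*1867^1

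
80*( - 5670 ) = -453600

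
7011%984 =123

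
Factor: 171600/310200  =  2^1*13^1*47^( - 1)  =  26/47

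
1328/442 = 3 + 1/221 = 3.00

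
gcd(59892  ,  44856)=84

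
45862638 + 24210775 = 70073413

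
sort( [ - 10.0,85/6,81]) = [ - 10.0,85/6,81]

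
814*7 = 5698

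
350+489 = 839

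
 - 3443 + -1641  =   - 5084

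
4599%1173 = 1080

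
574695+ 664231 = 1238926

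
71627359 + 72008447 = 143635806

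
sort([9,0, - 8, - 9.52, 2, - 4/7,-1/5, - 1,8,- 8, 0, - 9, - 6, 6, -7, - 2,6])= [ - 9.52, - 9, - 8, - 8, - 7,-6, - 2, - 1, - 4/7 , -1/5, 0, 0,  2,  6,6,8,9 ] 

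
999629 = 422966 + 576663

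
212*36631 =7765772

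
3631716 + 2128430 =5760146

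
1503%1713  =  1503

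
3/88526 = 3/88526 = 0.00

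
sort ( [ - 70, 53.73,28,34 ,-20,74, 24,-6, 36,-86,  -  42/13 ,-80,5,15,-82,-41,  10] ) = [ - 86,-82, - 80,-70, - 41, - 20,- 6, - 42/13,5, 10,  15,24, 28,34, 36,53.73,74]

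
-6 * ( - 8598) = 51588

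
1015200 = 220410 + 794790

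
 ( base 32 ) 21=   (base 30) 25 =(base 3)2102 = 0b1000001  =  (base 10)65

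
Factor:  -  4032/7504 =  - 36/67 = - 2^2*3^2*67^( - 1 ) 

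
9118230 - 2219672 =6898558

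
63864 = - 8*( - 7983)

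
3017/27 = 3017/27  =  111.74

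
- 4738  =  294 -5032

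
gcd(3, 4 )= 1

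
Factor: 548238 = 2^1 * 3^1 * 91373^1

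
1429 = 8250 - 6821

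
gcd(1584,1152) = 144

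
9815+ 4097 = 13912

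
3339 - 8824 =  - 5485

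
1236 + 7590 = 8826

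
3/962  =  3/962  =  0.00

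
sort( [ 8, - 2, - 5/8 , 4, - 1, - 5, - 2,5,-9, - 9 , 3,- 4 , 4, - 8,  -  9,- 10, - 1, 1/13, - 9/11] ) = [ - 10, - 9, - 9, - 9 ,  -  8, - 5, - 4, - 2, - 2, - 1, - 1, - 9/11,-5/8, 1/13, 3, 4, 4,5,8 ] 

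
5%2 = 1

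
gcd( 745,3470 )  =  5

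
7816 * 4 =31264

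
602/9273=602/9273 =0.06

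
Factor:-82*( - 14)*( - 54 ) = - 61992 = -  2^3*3^3*7^1* 41^1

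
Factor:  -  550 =-2^1*5^2*11^1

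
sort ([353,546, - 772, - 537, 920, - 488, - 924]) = [ - 924, - 772,- 537, -488, 353,546 , 920 ]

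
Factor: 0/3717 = 0 = 0^1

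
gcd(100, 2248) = 4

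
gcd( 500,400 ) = 100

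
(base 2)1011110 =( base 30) 34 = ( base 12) 7a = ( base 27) 3d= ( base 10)94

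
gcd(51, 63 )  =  3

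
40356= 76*531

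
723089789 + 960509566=1683599355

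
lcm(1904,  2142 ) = 17136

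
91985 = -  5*(-18397)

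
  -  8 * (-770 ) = 6160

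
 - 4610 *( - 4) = 18440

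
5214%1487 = 753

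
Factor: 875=5^3*7^1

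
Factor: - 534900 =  - 2^2*3^1*5^2*1783^1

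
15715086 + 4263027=19978113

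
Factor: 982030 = 2^1*5^1*7^1*14029^1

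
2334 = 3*778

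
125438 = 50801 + 74637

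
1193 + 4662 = 5855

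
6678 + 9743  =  16421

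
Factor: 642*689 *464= 2^5*3^1 * 13^1 * 29^1*53^1*107^1 = 205244832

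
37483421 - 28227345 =9256076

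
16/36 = 4/9 = 0.44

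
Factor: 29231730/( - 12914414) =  - 14615865/6457207 = - 3^2*5^1*11^1 * 19^( - 2) * 31^(  -  1 ) * 577^( - 1 )*29527^1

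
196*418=81928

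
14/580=7/290=0.02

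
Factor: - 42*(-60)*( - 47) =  - 2^3*3^2*5^1 * 7^1*47^1= - 118440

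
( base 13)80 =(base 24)48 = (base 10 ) 104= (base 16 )68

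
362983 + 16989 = 379972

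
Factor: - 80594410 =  - 2^1*5^1 * 13^2*103^1*463^1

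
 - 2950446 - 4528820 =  - 7479266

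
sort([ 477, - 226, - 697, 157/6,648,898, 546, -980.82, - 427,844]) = [ - 980.82,- 697, - 427,- 226 , 157/6,477,546, 648, 844,  898]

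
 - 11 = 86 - 97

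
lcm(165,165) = 165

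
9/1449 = 1/161 = 0.01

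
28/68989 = 28/68989 =0.00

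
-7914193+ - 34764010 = - 42678203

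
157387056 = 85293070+72093986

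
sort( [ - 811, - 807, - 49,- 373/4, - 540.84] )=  [ - 811, - 807, -540.84, -373/4, - 49 ]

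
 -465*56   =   - 26040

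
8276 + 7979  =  16255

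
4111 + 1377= 5488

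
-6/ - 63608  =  3/31804= 0.00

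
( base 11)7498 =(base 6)113512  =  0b10011010110100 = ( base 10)9908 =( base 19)1889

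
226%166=60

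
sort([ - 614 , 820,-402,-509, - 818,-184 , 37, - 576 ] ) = [ - 818, - 614, - 576, - 509,-402, - 184, 37, 820 ] 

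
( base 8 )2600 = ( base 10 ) 1408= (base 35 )158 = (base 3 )1221011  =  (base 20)3a8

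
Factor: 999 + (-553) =2^1*223^1=446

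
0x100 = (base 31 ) 88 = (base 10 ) 256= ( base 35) 7b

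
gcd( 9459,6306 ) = 3153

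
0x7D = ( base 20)65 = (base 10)125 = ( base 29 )49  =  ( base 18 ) 6h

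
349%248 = 101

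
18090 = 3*6030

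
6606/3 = 2202 =2202.00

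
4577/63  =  4577/63 = 72.65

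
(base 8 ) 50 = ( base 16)28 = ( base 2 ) 101000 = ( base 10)40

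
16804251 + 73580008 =90384259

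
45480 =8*5685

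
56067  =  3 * 18689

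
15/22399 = 15/22399 = 0.00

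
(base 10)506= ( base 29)hd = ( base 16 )1fa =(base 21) 132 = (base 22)110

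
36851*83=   3058633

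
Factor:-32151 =-3^1*7^1 * 1531^1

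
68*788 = 53584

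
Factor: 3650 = 2^1*5^2*73^1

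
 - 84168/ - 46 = 42084/23 = 1829.74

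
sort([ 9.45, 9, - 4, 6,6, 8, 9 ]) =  [-4, 6,6, 8, 9,  9,9.45 ]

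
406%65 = 16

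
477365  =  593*805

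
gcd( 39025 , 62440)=7805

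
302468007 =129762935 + 172705072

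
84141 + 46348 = 130489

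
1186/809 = 1 + 377/809   =  1.47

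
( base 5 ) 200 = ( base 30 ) 1k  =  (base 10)50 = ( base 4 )302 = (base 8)62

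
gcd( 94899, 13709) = 1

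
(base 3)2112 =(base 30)28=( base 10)68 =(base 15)48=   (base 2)1000100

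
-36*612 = -22032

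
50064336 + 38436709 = 88501045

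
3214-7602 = -4388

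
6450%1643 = 1521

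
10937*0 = 0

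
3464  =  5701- 2237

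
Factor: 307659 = 3^1* 11^1*9323^1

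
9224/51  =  9224/51 = 180.86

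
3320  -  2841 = 479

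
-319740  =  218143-537883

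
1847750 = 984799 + 862951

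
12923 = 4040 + 8883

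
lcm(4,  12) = 12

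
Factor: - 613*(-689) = 13^1*53^1*613^1= 422357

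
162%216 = 162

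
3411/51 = 1137/17= 66.88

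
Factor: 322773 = 3^1*11^1*9781^1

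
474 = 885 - 411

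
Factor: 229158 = 2^1 * 3^2*29^1 *439^1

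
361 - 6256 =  - 5895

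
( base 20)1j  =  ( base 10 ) 39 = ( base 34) 15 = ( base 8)47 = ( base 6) 103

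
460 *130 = 59800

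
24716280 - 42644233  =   - 17927953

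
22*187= 4114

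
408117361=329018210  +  79099151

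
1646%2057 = 1646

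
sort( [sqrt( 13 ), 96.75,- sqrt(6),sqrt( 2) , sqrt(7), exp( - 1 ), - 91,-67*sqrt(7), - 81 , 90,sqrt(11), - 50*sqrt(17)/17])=[  -  67*sqrt ( 7) , - 91,  -  81 , - 50*sqrt(17)/17,-sqrt ( 6), exp( - 1),sqrt( 2),sqrt (7),  sqrt (11 ), sqrt ( 13) , 90,96.75 ] 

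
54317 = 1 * 54317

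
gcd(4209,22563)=69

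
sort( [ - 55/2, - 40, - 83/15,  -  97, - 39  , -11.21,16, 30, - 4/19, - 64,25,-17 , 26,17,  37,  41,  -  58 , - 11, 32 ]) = [ - 97, - 64 ,-58,  -  40,  -  39, - 55/2, - 17, - 11.21 , - 11, - 83/15,  -  4/19,16, 17,25, 26, 30, 32, 37,41 ] 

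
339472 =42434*8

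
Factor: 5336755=5^1*1067351^1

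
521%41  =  29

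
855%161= 50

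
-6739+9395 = 2656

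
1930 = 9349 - 7419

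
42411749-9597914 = 32813835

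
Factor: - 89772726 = -2^1*3^1*23^1*47^1*13841^1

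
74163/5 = 14832 + 3/5   =  14832.60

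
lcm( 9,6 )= 18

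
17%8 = 1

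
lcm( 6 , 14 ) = 42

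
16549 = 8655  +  7894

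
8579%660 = 659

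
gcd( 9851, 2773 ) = 1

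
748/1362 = 374/681 = 0.55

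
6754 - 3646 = 3108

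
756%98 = 70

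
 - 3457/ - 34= 101 + 23/34=101.68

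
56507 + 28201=84708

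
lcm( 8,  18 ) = 72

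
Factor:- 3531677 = - 3531677^1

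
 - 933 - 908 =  -1841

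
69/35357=69/35357= 0.00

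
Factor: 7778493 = 3^2*864277^1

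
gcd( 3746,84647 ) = 1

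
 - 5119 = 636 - 5755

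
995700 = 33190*30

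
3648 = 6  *608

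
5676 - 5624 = 52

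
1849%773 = 303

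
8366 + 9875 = 18241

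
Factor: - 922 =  - 2^1*461^1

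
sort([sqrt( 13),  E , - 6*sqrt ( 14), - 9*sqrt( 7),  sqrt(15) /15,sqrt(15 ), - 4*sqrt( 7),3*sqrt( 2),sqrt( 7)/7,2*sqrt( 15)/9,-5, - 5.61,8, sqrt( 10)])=[  -  9*sqrt( 7), - 6*sqrt(14), - 4*sqrt( 7), - 5.61, - 5, sqrt(15)/15,sqrt ( 7)/7,2*sqrt( 15 ) /9, E,  sqrt ( 10), sqrt(13),sqrt( 15),3*sqrt( 2),  8 ] 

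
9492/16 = 2373/4 = 593.25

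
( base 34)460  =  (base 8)11334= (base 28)64C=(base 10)4828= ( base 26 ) 73i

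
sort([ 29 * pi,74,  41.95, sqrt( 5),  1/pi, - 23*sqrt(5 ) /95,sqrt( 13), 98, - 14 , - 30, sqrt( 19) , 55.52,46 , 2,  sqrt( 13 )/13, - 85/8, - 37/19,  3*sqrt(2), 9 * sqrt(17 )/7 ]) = [ - 30, - 14 , -85/8, - 37/19 , - 23*sqrt(5)/95,sqrt( 13) /13,1/pi, 2 , sqrt ( 5), sqrt( 13) , 3* sqrt( 2 ) , sqrt( 19 ),9*sqrt( 17 ) /7,41.95,46,55.52, 74,29*pi, 98 ] 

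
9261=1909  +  7352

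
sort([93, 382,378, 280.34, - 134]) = [ - 134,93,  280.34, 378,382 ] 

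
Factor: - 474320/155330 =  - 968/317  =  - 2^3*11^2*317^( - 1)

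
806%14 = 8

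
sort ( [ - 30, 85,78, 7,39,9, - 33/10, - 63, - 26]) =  [ - 63,-30, - 26, - 33/10,7, 9 , 39,78,85 ] 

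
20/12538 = 10/6269  =  0.00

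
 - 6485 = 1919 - 8404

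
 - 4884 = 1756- 6640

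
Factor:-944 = -2^4 *59^1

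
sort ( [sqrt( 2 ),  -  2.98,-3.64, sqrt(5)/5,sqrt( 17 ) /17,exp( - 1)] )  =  [ - 3.64, - 2.98, sqrt( 17) /17, exp(-1),sqrt(5 )/5,  sqrt(2)]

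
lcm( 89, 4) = 356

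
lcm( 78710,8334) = 708390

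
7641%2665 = 2311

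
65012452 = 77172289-12159837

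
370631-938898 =  -  568267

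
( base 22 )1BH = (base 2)1011100111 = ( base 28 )qf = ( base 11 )616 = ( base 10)743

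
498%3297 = 498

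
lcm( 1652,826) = 1652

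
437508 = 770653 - 333145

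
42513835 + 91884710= 134398545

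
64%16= 0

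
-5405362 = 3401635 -8806997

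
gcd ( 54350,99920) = 10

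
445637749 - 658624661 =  -212986912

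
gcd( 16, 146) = 2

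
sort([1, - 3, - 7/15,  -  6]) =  [ - 6, - 3, - 7/15, 1] 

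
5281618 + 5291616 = 10573234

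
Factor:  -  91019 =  -91019^1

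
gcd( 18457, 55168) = 1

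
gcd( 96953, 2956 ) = 1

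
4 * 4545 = 18180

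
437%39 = 8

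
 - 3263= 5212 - 8475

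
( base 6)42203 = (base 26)8AN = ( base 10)5691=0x163B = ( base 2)1011000111011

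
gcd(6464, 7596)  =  4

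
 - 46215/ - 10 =9243/2 = 4621.50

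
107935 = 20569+87366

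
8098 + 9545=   17643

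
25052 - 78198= -53146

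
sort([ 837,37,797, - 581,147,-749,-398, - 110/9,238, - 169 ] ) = [- 749, - 581, - 398, - 169, - 110/9,37, 147,238, 797, 837]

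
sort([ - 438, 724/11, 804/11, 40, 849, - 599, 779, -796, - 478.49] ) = [ - 796, - 599, - 478.49, - 438, 40, 724/11,804/11, 779, 849]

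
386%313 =73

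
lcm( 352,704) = 704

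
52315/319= 52315/319 = 164.00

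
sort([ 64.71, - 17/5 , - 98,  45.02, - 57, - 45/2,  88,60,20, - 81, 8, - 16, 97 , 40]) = [ - 98, - 81, - 57,- 45/2, - 16,-17/5,8, 20, 40,45.02,  60,64.71,88,  97]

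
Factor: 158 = 2^1*79^1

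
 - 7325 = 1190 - 8515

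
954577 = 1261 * 757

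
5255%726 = 173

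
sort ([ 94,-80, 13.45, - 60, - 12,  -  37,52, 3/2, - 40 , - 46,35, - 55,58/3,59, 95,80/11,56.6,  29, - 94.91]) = [ - 94.91, - 80,  -  60, - 55, - 46, - 40, - 37, - 12, 3/2 , 80/11,13.45,58/3, 29, 35, 52,56.6, 59,  94,95 ] 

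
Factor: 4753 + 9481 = 2^1*11^1*647^1 = 14234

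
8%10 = 8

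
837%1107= 837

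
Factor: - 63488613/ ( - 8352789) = 21162871/2784263 = 2784263^( - 1 )*21162871^1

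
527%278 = 249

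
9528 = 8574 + 954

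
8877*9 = 79893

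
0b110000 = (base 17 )2e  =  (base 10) 48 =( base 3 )1210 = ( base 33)1f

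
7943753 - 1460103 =6483650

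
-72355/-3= 72355/3 =24118.33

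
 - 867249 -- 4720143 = 3852894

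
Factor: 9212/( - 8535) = - 2^2*3^( - 1)*  5^( - 1)*7^2  *  47^1*569^( - 1)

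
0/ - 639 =0/1 = - 0.00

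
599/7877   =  599/7877 = 0.08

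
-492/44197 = -492/44197= -  0.01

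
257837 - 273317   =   - 15480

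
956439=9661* 99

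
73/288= 73/288 = 0.25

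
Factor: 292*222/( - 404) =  - 16206/101  =  - 2^1 * 3^1*37^1 * 73^1*101^( - 1)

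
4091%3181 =910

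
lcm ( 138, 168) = 3864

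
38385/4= 38385/4 = 9596.25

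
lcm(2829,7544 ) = 22632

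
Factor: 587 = 587^1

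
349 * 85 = 29665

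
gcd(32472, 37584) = 72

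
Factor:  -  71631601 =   -  149^1 * 480749^1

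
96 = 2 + 94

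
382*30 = 11460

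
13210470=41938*315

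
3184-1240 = 1944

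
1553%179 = 121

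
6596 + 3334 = 9930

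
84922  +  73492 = 158414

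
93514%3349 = 3091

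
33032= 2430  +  30602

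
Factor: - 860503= - 7^1*122929^1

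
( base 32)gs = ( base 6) 2300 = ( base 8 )1034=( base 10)540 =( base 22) 12c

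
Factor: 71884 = 2^2*17971^1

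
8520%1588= 580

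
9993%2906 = 1275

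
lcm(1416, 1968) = 116112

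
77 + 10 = 87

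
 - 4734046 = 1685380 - 6419426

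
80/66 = 1 + 7/33 =1.21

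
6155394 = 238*25863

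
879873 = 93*9461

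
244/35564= 61/8891 = 0.01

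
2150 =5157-3007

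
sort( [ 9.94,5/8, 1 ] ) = [ 5/8,1, 9.94] 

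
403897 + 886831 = 1290728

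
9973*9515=94893095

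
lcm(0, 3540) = 0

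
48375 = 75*645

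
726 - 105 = 621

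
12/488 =3/122 = 0.02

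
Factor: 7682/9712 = 2^( - 3 )*23^1*167^1*607^( - 1) = 3841/4856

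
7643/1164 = 6 + 659/1164 = 6.57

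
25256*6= 151536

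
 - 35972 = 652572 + -688544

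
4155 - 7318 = -3163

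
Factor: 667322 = 2^1*23^1*89^1* 163^1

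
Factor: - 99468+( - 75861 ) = -3^2*7^1*11^2 * 23^1 = - 175329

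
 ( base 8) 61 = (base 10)49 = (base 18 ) 2d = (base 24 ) 21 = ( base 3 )1211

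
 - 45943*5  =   - 229715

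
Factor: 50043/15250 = 2^( -1)*3^1*5^( - 3)*7^1*61^( - 1 )*2383^1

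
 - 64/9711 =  - 64/9711  =  -0.01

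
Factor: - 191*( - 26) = 2^1*13^1 * 191^1 = 4966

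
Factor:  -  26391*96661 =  - 2550980451 = - 3^1*19^1*463^1*96661^1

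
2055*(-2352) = -4833360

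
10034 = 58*173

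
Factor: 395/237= 5/3 = 3^( - 1)*5^1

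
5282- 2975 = 2307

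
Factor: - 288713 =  - 61^1*4733^1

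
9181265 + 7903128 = 17084393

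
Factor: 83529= 3^2*9281^1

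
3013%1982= 1031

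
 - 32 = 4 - 36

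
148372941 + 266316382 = 414689323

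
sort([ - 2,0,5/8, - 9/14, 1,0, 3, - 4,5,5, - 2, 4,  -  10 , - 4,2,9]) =[  -  10, - 4, - 4, - 2,- 2, - 9/14, 0, 0,5/8,1,2, 3,4,5,5,9 ]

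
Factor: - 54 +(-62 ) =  - 2^2*29^1 = -116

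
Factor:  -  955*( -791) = 755405 = 5^1 * 7^1*113^1*191^1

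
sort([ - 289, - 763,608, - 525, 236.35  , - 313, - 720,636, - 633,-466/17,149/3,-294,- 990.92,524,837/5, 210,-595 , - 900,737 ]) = [ - 990.92, - 900, - 763,-720, - 633, - 595, - 525, - 313 ,-294,  -  289, - 466/17, 149/3, 837/5, 210,236.35,524,608,636,737 ] 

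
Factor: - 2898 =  - 2^1*  3^2*7^1 * 23^1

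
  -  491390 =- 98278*5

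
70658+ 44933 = 115591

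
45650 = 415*110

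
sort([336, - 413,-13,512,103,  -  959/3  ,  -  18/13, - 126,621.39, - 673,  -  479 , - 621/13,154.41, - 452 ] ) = [ - 673,  -  479,- 452, - 413,-959/3, - 126,-621/13,-13, - 18/13, 103,154.41,336,  512,621.39] 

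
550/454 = 275/227= 1.21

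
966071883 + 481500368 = 1447572251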